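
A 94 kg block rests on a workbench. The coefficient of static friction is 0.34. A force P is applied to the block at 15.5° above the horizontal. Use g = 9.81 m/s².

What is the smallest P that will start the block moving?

P ≈ 297 N

N = m g − P sin α (the pull lifts the block).
At impending slip, P cos α = μ_s N = μ_s (m g − P sin α).
Solving: P (cos α + μ_s sin α) = μ_s m g → P = 0.34×922/(cos 15.5° + 0.34 sin 15.5°) = 314/1.054 = 297 N.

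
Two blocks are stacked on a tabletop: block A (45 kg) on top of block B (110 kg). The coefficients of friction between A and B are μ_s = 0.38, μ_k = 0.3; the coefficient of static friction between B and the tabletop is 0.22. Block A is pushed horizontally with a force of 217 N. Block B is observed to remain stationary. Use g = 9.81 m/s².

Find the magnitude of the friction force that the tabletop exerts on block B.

f ≈ 132 N

Normal force at the A–B interface: N₁ = m_A g = 441.5 N.
So the A–B interface can sustain at most μ_s N₁ = 167.8 N of static friction.
Since P = 217 N > 167.8 N, A slides on B; the A–B friction is kinetic: f₁ = μ_k N₁ = 0.3×441.5 = 132 N.
By Newton's third law B feels 132 N forward from A. With B stationary, the floor's static friction on B balances it: f₂ = 132 N (well within μ_s(m_A+m_B)g = 334.5 N).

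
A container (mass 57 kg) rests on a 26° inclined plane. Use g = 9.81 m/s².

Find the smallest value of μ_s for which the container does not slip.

μ_s,min ≈ 0.488

At the slip threshold m g sin θ = μ_s m g cos θ, so μ_s,min = tan θ.
μ_s,min = tan 26° = 0.488.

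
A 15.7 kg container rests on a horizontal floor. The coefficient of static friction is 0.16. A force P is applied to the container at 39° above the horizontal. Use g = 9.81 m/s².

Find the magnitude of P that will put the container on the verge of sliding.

P ≈ 28.1 N

N = m g − P sin α (the pull lifts the container).
At impending slip, P cos α = μ_s N = μ_s (m g − P sin α).
Solving: P (cos α + μ_s sin α) = μ_s m g → P = 0.16×154/(cos 39° + 0.16 sin 39°) = 24.6/0.8778 = 28.1 N.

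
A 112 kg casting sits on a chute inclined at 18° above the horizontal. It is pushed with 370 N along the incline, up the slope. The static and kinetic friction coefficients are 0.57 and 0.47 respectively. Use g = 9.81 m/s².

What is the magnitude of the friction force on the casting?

f ≈ 30.5 N (down the incline)

Normal force: N = m g cos θ = 112 × 9.81 × cos 18° = 1045 N.
Parallel to the incline, ΣF = 0 gives f = m g sin θ − P = 339.5 − 370 = -30.48 N (up-slope positive).
Static friction can supply at most μ_s N = 595.6 N.
Since |-30.48| ≤ 595.6 N, static friction is sufficient; f equals the required value, not μ_s N.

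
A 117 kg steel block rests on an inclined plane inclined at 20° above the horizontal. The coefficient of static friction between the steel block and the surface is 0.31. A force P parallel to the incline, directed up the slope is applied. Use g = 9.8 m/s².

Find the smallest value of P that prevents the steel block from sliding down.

The steel block tends to slide down (tan θ > μ_s), so at the point of impending slip friction acts up-slope at its limit: f = μ_s N.
P is parallel to the surface, so N = m g cos θ = 1080 N.
Along the incline: P + μ_s N = m g sin θ, so P = 392 − 0.31×1080 = 58.2 N.

P_min ≈ 58.2 N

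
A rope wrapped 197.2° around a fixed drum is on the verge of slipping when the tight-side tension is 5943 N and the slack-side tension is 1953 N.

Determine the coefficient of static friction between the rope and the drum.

T₂/T₁ = e^{μβ} → μ = ln(T₂/T₁)/β.
β = 197.2° = 3.442 rad.
μ = ln(5943/1953)/3.442 = ln(3.043)/3.442 = 0.323.

μ ≈ 0.323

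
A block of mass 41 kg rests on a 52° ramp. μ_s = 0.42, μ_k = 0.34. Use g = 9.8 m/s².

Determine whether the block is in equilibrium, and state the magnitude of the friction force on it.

N = m g cos θ = 247 N.
Down-slope weight component: m g sin θ = 317 N.
μ_s N = 104 N.
317 > 104 N, so it slides; kinetic friction f = μ_k N = 0.34×247 = 84.1 N.

f ≈ 84.1 N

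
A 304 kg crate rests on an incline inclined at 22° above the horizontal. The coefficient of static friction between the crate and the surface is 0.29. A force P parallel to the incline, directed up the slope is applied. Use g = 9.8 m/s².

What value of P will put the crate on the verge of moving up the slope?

P ≈ 1920 N

At impending motion up the slope, friction acts down-slope at its limit: f = μ_s N.
P is parallel to the surface, so N = m g cos θ = 2760 N.
Along the incline: P = m g sin θ + μ_s N = 1120 + 0.29×2760 = 1920 N.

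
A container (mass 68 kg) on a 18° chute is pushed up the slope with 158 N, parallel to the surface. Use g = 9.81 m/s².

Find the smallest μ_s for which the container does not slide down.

μ_s,min ≈ 0.0759

N = m g cos θ = 634.4 N.
Friction must make up the shortfall along the incline: f = m g sin θ − P = 206.1 − 158 = 48.14 N.
At the threshold f = μ_s N, so μ_s,min = 48.14/634.4 = 0.0759.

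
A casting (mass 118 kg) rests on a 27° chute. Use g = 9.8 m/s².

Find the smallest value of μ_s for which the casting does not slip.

μ_s,min ≈ 0.51

At the slip threshold m g sin θ = μ_s m g cos θ, so μ_s,min = tan θ.
μ_s,min = tan 27° = 0.51.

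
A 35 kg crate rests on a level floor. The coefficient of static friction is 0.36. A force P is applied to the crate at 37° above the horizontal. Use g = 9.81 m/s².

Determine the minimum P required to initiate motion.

N = m g − P sin α (the pull lifts the crate).
At impending slip, P cos α = μ_s N = μ_s (m g − P sin α).
Solving: P (cos α + μ_s sin α) = μ_s m g → P = 0.36×343/(cos 37° + 0.36 sin 37°) = 124/1.015 = 122 N.

P ≈ 122 N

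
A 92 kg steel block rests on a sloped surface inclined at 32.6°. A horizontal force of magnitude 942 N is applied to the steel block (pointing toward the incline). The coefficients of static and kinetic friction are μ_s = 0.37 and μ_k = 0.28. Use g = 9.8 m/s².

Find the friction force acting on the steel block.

The horizontal push has a component P sin θ into the surface, so N = m g cos θ + P sin θ = 759.6 + 507.5 = 1267 N.
Along the incline, the net driving force (taking up-slope positive) is P cos θ − m g sin θ = 793.6 − 485.8 = 307.8 N, so equilibrium requires friction f = -307.8 N (down-slope).
Maximum static friction: μ_s N = 0.37 × 1267 = 468.8 N.
|f_req| = 307.8 ≤ 468.8 N → the steel block is in equilibrium; friction equals the required value.

f ≈ 308 N (down the incline)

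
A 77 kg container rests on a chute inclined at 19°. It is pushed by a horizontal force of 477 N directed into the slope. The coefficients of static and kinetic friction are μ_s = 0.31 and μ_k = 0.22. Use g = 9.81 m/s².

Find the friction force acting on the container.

f ≈ 205 N (down the incline)

Normal direction: N = m g cos θ + P sin θ = 869.5 N.
Along the incline, the net driving force (taking up-slope positive) is P cos θ − m g sin θ = 451 − 245.9 = 205.1 N, so equilibrium requires friction f = -205.1 N (down-slope).
Maximum static friction: μ_s N = 0.31 × 869.5 = 269.5 N.
|f_req| = 205.1 ≤ 269.5 N → the container is in equilibrium; friction equals the required value.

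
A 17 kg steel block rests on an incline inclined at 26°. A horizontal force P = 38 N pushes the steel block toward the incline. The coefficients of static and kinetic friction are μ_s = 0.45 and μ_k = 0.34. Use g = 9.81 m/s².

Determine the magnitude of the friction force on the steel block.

Resolve perpendicular to the incline: N = m g cos θ + P sin θ = 17×9.81×cos 26° + 38×sin 26° = 166.5 N.
Parallel to the incline: P cos θ − m g sin θ = 34.15 − 73.11 = -38.95 N; the friction needed to balance this is 38.95 N acting up the slope.
The limit of static friction is μ_s N = 74.95 N.
Since 38.95 N is within the 74.95 N limit, the steel block stays put and friction is exactly 39 N.

f ≈ 39 N (up the incline)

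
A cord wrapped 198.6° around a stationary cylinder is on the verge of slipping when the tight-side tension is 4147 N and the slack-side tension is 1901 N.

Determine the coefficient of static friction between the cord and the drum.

μ ≈ 0.225

T₂/T₁ = e^{μβ} → μ = ln(T₂/T₁)/β.
β = 198.6° = 3.466 rad.
μ = ln(4147/1901)/3.466 = ln(2.181)/3.466 = 0.225.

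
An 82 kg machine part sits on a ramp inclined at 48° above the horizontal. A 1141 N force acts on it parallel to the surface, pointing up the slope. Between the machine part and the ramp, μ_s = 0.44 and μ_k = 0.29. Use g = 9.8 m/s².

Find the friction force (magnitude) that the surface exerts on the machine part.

The normal reaction is N = m g cos θ = 537.7 N.
For equilibrium along the incline the friction force must supply f = m g sin θ − P = 597.2 − 1141 = -543.8 N (positive meaning up-slope).
Maximum static friction available: μ_s N = 0.44 × 537.7 = 236.6 N.
|-543.8| exceeds 236.6 N, so the machine part slips up-slope; friction is kinetic, f = μ_k N = 0.29×537.7 = 156 N.

f ≈ 156 N (down the incline)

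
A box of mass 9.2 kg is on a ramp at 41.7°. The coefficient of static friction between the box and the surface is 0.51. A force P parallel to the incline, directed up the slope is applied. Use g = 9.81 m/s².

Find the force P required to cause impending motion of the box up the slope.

P ≈ 94.4 N

At impending motion up the slope, friction acts down-slope at its limit: f = μ_s N.
P is parallel to the surface, so N = m g cos θ = 67.4 N.
Along the incline: P = m g sin θ + μ_s N = 60 + 0.51×67.4 = 94.4 N.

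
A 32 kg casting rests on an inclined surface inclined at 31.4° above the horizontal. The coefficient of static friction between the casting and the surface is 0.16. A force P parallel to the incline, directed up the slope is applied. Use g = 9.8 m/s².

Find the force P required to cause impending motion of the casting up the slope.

At impending motion up the slope, friction acts down-slope at its limit: f = μ_s N.
P is parallel to the surface, so N = m g cos θ = 268 N.
Along the incline: P = m g sin θ + μ_s N = 163 + 0.16×268 = 206 N.

P ≈ 206 N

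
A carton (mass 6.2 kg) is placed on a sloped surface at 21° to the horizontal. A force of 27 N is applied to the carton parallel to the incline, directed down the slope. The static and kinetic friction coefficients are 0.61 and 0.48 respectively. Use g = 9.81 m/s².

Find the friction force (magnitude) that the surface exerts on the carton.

f ≈ 27.3 N (up the incline)

Perpendicular to the surface, N = m g cos θ = 6.2·9.81·cos 21° = 56.78 N.
The friction needed for equilibrium is m g sin θ + P = 21.8 + 27 = 48.8 N, measured positive up-slope.
Maximum static friction available: μ_s N = 0.61 × 56.78 = 34.64 N.
|48.8| exceeds 34.64 N, so the carton slips down-slope; friction is kinetic, f = μ_k N = 0.48×56.78 = 27.3 N.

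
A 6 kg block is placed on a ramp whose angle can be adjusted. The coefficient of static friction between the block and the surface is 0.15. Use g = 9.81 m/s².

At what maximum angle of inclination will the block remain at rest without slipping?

θ_max ≈ 8.53°

At the slip threshold, m g sin θ = μ_s · m g cos θ, so tan θ = μ_s.
θ_max = arctan(0.15) = 8.53°.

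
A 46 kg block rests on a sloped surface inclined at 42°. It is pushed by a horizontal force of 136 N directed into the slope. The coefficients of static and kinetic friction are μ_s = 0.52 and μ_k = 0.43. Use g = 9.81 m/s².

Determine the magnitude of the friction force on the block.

The horizontal push has a component P sin θ into the surface, so N = m g cos θ + P sin θ = 335.4 + 91 = 426.4 N.
Parallel to the incline: P cos θ − m g sin θ = 101.1 − 302 = -200.9 N; the friction needed to balance this is 200.9 N acting up the slope.
The limit of static friction is μ_s N = 221.7 N.
Since 200.9 N is within the 221.7 N limit, the block stays put and friction is exactly 201 N.

f ≈ 201 N (up the incline)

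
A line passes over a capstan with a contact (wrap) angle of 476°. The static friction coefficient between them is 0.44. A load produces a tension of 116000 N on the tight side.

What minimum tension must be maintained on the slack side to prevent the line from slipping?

Capstan equation at impending slip: T_tight/T_slack = e^{μβ}.
β = 476° = 8.308 rad; e^{μβ} = e^{0.44×8.308} = 38.68.
T_slack = T_tight / e^{μβ} = 116000 / 38.68 = 3000 N.

T_min ≈ 3000 N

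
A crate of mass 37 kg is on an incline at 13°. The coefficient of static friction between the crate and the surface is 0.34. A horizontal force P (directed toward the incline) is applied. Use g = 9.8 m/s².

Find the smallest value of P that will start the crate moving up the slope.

P ≈ 225 N

At impending motion up the slope, friction acts down-slope at its limit: f = μ_s N.
Perpendicular to the incline: N = m g cos θ + P sin θ.
Along the incline: P cos θ = m g sin θ + μ_s N = m g sin θ + μ_s (m g cos θ + P sin θ).
Solving, P (cos θ − μ_s sin θ) = m g (sin θ + μ_s cos θ), so P = 37×9.8×(sin 13° + 0.34 cos 13°)/(cos 13° − 0.34 sin 13°) = 363×0.5562/0.8979 = 225 N.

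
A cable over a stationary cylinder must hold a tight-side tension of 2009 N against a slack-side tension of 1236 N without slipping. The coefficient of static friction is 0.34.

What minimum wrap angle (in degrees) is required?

β_min ≈ 81.9°

T₂/T₁ = e^{μβ} → β = ln(T₂/T₁)/μ.
β = ln(2009/1236)/0.34 = 0.4858/0.34 = 1.429 rad.
In degrees: β = 1.429 × 180/π = 81.9°.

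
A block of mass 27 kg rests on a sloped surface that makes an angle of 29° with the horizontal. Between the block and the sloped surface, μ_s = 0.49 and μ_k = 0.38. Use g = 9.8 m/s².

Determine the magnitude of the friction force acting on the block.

f ≈ 87.9 N (up the incline)

Perpendicular to the surface, N = m g cos θ = 27·9.8·cos 29° = 231.4 N.
Along the slope the weight component is m g sin θ = 128.3 N; friction must supply exactly this, acting up-slope.
Maximum static friction available: μ_s N = 0.49 × 231.4 = 113.4 N.
|128.3| exceeds 113.4 N, so the block slips down-slope; friction is kinetic, f = μ_k N = 0.38×231.4 = 87.9 N.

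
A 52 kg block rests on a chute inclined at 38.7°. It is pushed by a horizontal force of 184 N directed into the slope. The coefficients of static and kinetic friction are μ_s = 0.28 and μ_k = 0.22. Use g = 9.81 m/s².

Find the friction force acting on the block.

Normal direction: N = m g cos θ + P sin θ = 513.2 N.
Parallel to the incline: P cos θ − m g sin θ = 143.6 − 318.9 = -175.3 N; the friction needed to balance this is 175.3 N acting up the slope.
The limit of static friction is μ_s N = 143.7 N.
|f_req| = 175.3 > 143.7 N → the block slides down the incline; f = μ_k N = 0.22 × 513.2 = 113 N.

f ≈ 113 N (up the incline)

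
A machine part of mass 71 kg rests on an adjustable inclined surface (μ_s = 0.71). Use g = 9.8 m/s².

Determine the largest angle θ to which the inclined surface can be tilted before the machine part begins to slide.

At the slip threshold, m g sin θ = μ_s · m g cos θ, so tan θ = μ_s.
θ_max = arctan(0.71) = 35.4°.

θ_max ≈ 35.4°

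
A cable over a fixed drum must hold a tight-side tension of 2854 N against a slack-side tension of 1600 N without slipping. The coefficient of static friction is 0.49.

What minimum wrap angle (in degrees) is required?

T₂/T₁ = e^{μβ} → β = ln(T₂/T₁)/μ.
β = ln(2854/1600)/0.49 = 0.5787/0.49 = 1.181 rad.
In degrees: β = 1.181 × 180/π = 67.7°.

β_min ≈ 67.7°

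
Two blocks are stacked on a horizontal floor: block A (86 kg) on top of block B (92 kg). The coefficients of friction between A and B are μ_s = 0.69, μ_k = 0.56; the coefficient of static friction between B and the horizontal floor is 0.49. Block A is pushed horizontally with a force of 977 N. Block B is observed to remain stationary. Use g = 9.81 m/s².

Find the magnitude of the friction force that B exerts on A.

f ≈ 472 N

The normal force B exerts on A is simply A's weight, N₁ = 843.7 N.
So the A–B interface can sustain at most μ_s N₁ = 582.1 N of static friction.
Since P = 977 N > 582.1 N, A slides on B; the A–B friction is kinetic: f₁ = μ_k N₁ = 0.56×843.7 = 472 N.
B experiences an equal 472 N forward from A (third law). B is in equilibrium, so the floor supplies f₂ = 472 N of static friction (limit μ_s(m_A+m_B)g = 855.6 N, not exceeded).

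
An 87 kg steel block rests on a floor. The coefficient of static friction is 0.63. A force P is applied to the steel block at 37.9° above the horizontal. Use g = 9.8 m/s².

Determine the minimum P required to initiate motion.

P ≈ 457 N

N = m g − P sin α (the pull lifts the steel block).
At impending slip, P cos α = μ_s N = μ_s (m g − P sin α).
Solving: P (cos α + μ_s sin α) = μ_s m g → P = 0.63×853/(cos 37.9° + 0.63 sin 37.9°) = 537/1.176 = 457 N.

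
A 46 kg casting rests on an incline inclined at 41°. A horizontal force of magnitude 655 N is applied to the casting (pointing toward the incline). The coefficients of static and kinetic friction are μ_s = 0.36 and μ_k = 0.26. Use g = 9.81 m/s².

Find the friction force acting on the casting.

f ≈ 198 N (down the incline)

Resolve perpendicular to the incline: N = m g cos θ + P sin θ = 46×9.81×cos 41° + 655×sin 41° = 770.3 N.
Parallel to the incline: P cos θ − m g sin θ = 494.3 − 296.1 = 198.3 N; the friction needed to balance this is 198.3 N acting down the slope.
The limit of static friction is μ_s N = 277.3 N.
Since 198.3 N is within the 277.3 N limit, the casting stays put and friction is exactly 198 N.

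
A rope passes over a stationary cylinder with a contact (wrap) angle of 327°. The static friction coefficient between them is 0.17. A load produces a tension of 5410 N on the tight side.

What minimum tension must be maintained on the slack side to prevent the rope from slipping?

Capstan equation at impending slip: T_tight/T_slack = e^{μβ}.
β = 327° = 5.707 rad; e^{μβ} = e^{0.17×5.707} = 2.639.
T_slack = T_tight / e^{μβ} = 5410 / 2.639 = 2050 N.

T_min ≈ 2050 N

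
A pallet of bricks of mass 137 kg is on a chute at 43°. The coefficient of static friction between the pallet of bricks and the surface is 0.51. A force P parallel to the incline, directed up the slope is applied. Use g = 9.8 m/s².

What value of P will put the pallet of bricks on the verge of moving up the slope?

At impending motion up the slope, friction acts down-slope at its limit: f = μ_s N.
P is parallel to the surface, so N = m g cos θ = 982 N.
Along the incline: P = m g sin θ + μ_s N = 916 + 0.51×982 = 1420 N.

P ≈ 1420 N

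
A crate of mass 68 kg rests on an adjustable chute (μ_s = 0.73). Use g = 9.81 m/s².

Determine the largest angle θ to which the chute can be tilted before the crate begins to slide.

θ_max ≈ 36.1°

At the slip threshold, m g sin θ = μ_s · m g cos θ, so tan θ = μ_s.
θ_max = arctan(0.73) = 36.1°.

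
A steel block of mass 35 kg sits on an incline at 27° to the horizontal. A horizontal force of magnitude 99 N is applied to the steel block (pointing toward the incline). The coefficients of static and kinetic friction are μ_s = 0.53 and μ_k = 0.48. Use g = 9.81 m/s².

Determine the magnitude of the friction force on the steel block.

Resolve perpendicular to the incline: N = m g cos θ + P sin θ = 35×9.81×cos 27° + 99×sin 27° = 350.9 N.
Parallel to the incline: P cos θ − m g sin θ = 88.21 − 155.9 = -67.67 N; the friction needed to balance this is 67.67 N acting up the slope.
The limit of static friction is μ_s N = 186 N.
|f_req| = 67.67 ≤ 186 N → the steel block is in equilibrium; friction equals the required value.

f ≈ 67.7 N (up the incline)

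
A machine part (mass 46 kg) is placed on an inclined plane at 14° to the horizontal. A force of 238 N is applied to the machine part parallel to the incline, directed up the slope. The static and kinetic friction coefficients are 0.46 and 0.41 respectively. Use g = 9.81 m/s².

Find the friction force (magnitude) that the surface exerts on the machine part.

Normal force: N = m g cos θ = 46 × 9.81 × cos 14° = 437.9 N.
The friction needed for equilibrium is m g sin θ − P = 109.2 − 238 = -128.8 N, measured positive up-slope.
Maximum static friction available: μ_s N = 0.46 × 437.9 = 201.4 N.
Since |-128.8| ≤ 201.4 N, no slip — friction simply equals what equilibrium demands.

f ≈ 129 N (down the incline)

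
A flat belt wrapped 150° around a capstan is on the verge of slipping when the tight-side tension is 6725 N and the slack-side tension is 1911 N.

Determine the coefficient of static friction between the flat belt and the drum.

T₂/T₁ = e^{μβ} → μ = ln(T₂/T₁)/β.
β = 150° = 2.618 rad.
μ = ln(6725/1911)/2.618 = ln(3.519)/2.618 = 0.481.

μ ≈ 0.481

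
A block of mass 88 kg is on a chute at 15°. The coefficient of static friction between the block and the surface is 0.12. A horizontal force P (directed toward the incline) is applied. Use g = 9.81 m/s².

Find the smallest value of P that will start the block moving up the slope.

P ≈ 346 N

At impending motion up the slope, friction acts down-slope at its limit: f = μ_s N.
Perpendicular to the incline: N = m g cos θ + P sin θ.
Along the incline: P cos θ = m g sin θ + μ_s N = m g sin θ + μ_s (m g cos θ + P sin θ).
Solving, P (cos θ − μ_s sin θ) = m g (sin θ + μ_s cos θ), so P = 88×9.81×(sin 15° + 0.12 cos 15°)/(cos 15° − 0.12 sin 15°) = 863×0.3747/0.9349 = 346 N.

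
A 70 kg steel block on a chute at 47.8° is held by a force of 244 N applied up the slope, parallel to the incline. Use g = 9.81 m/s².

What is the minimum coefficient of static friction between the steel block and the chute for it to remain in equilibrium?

μ_s,min ≈ 0.574

N = m g cos θ = 461.3 N.
Friction must make up the shortfall along the incline: f = m g sin θ − P = 508.7 − 244 = 264.7 N.
At the threshold f = μ_s N, so μ_s,min = 264.7/461.3 = 0.574.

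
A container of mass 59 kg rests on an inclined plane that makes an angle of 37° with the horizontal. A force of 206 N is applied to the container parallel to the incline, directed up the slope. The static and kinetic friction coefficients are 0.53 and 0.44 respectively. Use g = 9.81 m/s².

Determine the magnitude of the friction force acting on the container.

f ≈ 142 N (up the incline)

Perpendicular to the surface, N = m g cos θ = 59·9.81·cos 37° = 462.2 N.
The friction needed for equilibrium is m g sin θ − P = 348.3 − 206 = 142.3 N, measured positive up-slope.
The static-friction ceiling is μ_s N = 0.53 × 462.2 = 245 N.
Since |142.3| ≤ 245 N, the container remains in static equilibrium and friction takes exactly the required value.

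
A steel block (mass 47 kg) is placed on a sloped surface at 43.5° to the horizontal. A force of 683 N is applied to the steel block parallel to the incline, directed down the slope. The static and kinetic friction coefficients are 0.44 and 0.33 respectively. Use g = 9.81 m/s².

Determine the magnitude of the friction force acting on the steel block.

Perpendicular to the surface, N = m g cos θ = 47·9.81·cos 43.5° = 334.4 N.
The friction needed for equilibrium is m g sin θ + P = 317.4 + 683 = 1000 N, measured positive up-slope.
Static friction can supply at most μ_s N = 147.2 N.
|1000| exceeds 147.2 N, so the steel block slips down-slope; friction is kinetic, f = μ_k N = 0.33×334.4 = 110 N.

f ≈ 110 N (up the incline)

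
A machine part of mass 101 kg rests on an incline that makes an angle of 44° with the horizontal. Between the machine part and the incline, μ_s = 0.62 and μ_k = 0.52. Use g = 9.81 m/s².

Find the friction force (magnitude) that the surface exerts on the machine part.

f ≈ 371 N (up the incline)

The normal reaction is N = m g cos θ = 712.7 N.
For equilibrium along the incline, friction must balance the weight component: f = m g sin θ = 688.3 N up the slope.
Static friction can supply at most μ_s N = 441.9 N.
|688.3| exceeds 441.9 N, so the machine part slips down-slope; friction is kinetic, f = μ_k N = 0.52×712.7 = 371 N.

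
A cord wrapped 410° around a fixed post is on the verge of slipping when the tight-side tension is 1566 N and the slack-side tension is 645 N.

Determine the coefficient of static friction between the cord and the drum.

T₂/T₁ = e^{μβ} → μ = ln(T₂/T₁)/β.
β = 410° = 7.156 rad.
μ = ln(1566/645)/7.156 = ln(2.428)/7.156 = 0.124.

μ ≈ 0.124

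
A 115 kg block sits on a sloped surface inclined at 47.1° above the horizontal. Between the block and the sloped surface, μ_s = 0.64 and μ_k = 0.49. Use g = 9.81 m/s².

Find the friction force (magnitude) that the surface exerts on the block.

f ≈ 376 N (up the incline)

Normal force: N = m g cos θ = 115 × 9.81 × cos 47.1° = 768 N.
For equilibrium along the incline, friction must balance the weight component: f = m g sin θ = 826.4 N up the slope.
Maximum static friction available: μ_s N = 0.64 × 768 = 491.5 N.
|826.4| exceeds 491.5 N, so the block slips down-slope; friction is kinetic, f = μ_k N = 0.49×768 = 376 N.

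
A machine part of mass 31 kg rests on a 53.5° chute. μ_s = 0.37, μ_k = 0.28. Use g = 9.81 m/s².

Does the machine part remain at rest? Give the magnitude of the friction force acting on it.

f ≈ 50.6 N

N = m g cos θ = 181 N.
Down-slope weight component: m g sin θ = 244 N.
μ_s N = 66.9 N.
244 > 66.9 N, so it slides; kinetic friction f = μ_k N = 0.28×181 = 50.6 N.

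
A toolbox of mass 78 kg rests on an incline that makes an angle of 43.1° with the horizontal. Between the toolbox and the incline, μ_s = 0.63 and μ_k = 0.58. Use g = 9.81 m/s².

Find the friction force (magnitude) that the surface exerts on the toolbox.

The normal reaction is N = m g cos θ = 558.7 N.
For equilibrium along the incline, friction must balance the weight component: f = m g sin θ = 522.8 N up the slope.
Maximum static friction available: μ_s N = 0.63 × 558.7 = 352 N.
|522.8| exceeds 352 N, so the toolbox slips down-slope; friction is kinetic, f = μ_k N = 0.58×558.7 = 324 N.

f ≈ 324 N (up the incline)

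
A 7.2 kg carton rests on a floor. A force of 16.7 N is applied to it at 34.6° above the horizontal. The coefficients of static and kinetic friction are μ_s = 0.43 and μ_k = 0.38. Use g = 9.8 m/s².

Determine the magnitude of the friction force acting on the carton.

N = m g − P sin α = 70.56 − 16.7×sin 34.6° = 61.08 N.
Horizontally, friction must balance P cos α = 13.75 N.
The static-friction limit is μ_s N = 26.26 N.
13.75 ≤ 26.26 N → static; friction equals the required 13.7 N.

f ≈ 13.7 N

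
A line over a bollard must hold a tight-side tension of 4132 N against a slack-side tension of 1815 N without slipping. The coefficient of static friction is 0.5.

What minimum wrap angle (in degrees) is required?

β_min ≈ 94.3°

T₂/T₁ = e^{μβ} → β = ln(T₂/T₁)/μ.
β = ln(4132/1815)/0.5 = 0.8227/0.5 = 1.645 rad.
In degrees: β = 1.645 × 180/π = 94.3°.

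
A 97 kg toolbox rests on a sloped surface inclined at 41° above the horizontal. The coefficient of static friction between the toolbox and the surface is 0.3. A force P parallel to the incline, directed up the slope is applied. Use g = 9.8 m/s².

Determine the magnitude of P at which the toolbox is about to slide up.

At impending motion up the slope, friction acts down-slope at its limit: f = μ_s N.
P is parallel to the surface, so N = m g cos θ = 717 N.
Along the incline: P = m g sin θ + μ_s N = 624 + 0.3×717 = 839 N.

P ≈ 839 N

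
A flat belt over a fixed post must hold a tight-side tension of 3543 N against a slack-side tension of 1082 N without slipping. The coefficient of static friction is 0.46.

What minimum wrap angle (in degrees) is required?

T₂/T₁ = e^{μβ} → β = ln(T₂/T₁)/μ.
β = ln(3543/1082)/0.46 = 1.186/0.46 = 2.579 rad.
In degrees: β = 2.579 × 180/π = 148°.

β_min ≈ 148°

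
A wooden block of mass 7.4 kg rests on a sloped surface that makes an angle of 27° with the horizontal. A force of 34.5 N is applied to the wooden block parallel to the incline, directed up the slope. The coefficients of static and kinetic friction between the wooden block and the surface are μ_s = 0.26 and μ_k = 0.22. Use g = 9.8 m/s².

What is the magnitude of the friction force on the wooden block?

Perpendicular to the surface, N = m g cos θ = 7.4·9.8·cos 27° = 64.62 N.
Parallel to the incline, ΣF = 0 gives f = m g sin θ − P = 32.92 − 34.5 = -1.577 N (up-slope positive).
The static-friction ceiling is μ_s N = 0.26 × 64.62 = 16.8 N.
Since |-1.577| ≤ 16.8 N, static friction is sufficient; f equals the required value, not μ_s N.

f ≈ 1.58 N (down the incline)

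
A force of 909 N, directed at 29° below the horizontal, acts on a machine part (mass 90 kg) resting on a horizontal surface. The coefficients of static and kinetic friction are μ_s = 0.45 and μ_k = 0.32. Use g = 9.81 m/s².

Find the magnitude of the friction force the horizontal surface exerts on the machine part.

N = m g + P sin α = 882.9 + 909×sin 29° = 1324 N.
For equilibrium, f = P cos α = 909×cos 29° = 795 N.
μ_s N = 0.45 × 1324 = 595.6 N.
795 > 595.6 N → the machine part slides; f = μ_k N = 0.32×1324 = 424 N.

f ≈ 424 N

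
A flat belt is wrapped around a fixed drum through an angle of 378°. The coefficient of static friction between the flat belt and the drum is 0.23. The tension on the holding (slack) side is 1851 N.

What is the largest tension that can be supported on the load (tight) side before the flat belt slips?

T_max ≈ 8440 N

At impending slip the capstan equation gives T₂/T₁ = e^{μβ} with β in radians.
β = 378° × π/180 = 6.597 rad.
e^{μβ} = e^{0.23×6.597} = 4.56.
T₂ = T₁ · e^{μβ} = 1851 × 4.56 = 8440 N.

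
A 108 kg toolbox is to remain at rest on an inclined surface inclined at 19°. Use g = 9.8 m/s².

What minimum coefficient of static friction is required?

μ_s,min ≈ 0.344

At the slip threshold m g sin θ = μ_s m g cos θ, so μ_s,min = tan θ.
μ_s,min = tan 19° = 0.344.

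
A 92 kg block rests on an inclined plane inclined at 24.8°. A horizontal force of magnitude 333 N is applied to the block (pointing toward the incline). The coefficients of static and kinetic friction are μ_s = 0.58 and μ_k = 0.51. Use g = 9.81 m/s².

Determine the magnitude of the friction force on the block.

f ≈ 76.3 N (up the incline)

Normal direction: N = m g cos θ + P sin θ = 959 N.
Parallel to the incline: P cos θ − m g sin θ = 302.3 − 378.6 = -76.27 N; the friction needed to balance this is 76.27 N acting up the slope.
The limit of static friction is μ_s N = 556.2 N.
Since 76.27 N is within the 556.2 N limit, the block stays put and friction is exactly 76.3 N.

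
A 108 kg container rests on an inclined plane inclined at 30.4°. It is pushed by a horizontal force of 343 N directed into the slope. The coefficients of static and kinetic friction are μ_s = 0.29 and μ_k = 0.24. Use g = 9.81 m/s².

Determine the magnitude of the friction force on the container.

f ≈ 240 N (up the incline)

Normal direction: N = m g cos θ + P sin θ = 1087 N.
Along the incline, the net driving force (taking up-slope positive) is P cos θ − m g sin θ = 295.8 − 536.1 = -240.3 N, so equilibrium requires friction f = 240.3 N (up-slope).
Maximum static friction: μ_s N = 0.29 × 1087 = 315.3 N.
|f_req| = 240.3 ≤ 315.3 N → the container is in equilibrium; friction equals the required value.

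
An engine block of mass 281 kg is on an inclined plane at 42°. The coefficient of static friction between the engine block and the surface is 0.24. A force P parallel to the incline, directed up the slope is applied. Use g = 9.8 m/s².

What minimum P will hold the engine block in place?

The engine block tends to slide down (tan θ > μ_s), so at the point of impending slip friction acts up-slope at its limit: f = μ_s N.
P is parallel to the surface, so N = m g cos θ = 2050 N.
Along the incline: P + μ_s N = m g sin θ, so P = 1840 − 0.24×2050 = 1350 N.

P_min ≈ 1350 N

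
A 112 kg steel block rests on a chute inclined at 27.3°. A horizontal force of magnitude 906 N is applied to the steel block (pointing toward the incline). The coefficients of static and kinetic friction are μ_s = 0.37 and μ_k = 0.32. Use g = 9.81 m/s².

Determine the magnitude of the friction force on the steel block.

f ≈ 301 N (down the incline)

Resolve perpendicular to the incline: N = m g cos θ + P sin θ = 112×9.81×cos 27.3° + 906×sin 27.3° = 1392 N.
Parallel to the incline: P cos θ − m g sin θ = 805.1 − 503.9 = 301.2 N; the friction needed to balance this is 301.2 N acting down the slope.
The limit of static friction is μ_s N = 515 N.
|f_req| = 301.2 ≤ 515 N → the steel block is in equilibrium; friction equals the required value.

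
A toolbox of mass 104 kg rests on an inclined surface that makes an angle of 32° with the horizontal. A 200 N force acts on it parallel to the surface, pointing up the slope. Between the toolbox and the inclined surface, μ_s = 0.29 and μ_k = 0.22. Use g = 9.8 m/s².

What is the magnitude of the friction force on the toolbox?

f ≈ 190 N (up the incline)

Perpendicular to the surface, N = m g cos θ = 104·9.8·cos 32° = 864.3 N.
For equilibrium along the incline the friction force must supply f = m g sin θ − P = 540.1 − 200 = 340.1 N (positive meaning up-slope).
The static-friction ceiling is μ_s N = 0.29 × 864.3 = 250.7 N.
|340.1| exceeds 250.7 N, so the toolbox slips down-slope; friction is kinetic, f = μ_k N = 0.22×864.3 = 190 N.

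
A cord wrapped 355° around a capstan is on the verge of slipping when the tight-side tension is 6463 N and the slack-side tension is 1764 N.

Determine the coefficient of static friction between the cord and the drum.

μ ≈ 0.21

T₂/T₁ = e^{μβ} → μ = ln(T₂/T₁)/β.
β = 355° = 6.196 rad.
μ = ln(6463/1764)/6.196 = ln(3.664)/6.196 = 0.21.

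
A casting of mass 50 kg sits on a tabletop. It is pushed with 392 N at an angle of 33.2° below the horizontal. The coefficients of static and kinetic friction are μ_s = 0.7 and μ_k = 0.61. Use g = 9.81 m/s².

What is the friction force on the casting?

f ≈ 328 N

N = m g + P sin α = 490.5 + 392×sin 33.2° = 705.1 N.
Horizontally, friction must balance P cos α = 328 N.
μ_s N = 0.7 × 705.1 = 493.6 N.
328 ≤ 493.6 N → static; friction equals the required 328 N.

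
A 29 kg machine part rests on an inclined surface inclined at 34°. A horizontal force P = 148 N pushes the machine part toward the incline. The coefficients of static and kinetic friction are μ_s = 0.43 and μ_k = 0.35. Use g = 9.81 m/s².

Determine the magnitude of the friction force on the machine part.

Normal direction: N = m g cos θ + P sin θ = 318.6 N.
Parallel to the incline: P cos θ − m g sin θ = 122.7 − 159.1 = -36.39 N; the friction needed to balance this is 36.39 N acting up the slope.
Maximum static friction: μ_s N = 0.43 × 318.6 = 137 N.
Since 36.39 N is within the 137 N limit, the machine part stays put and friction is exactly 36.4 N.

f ≈ 36.4 N (up the incline)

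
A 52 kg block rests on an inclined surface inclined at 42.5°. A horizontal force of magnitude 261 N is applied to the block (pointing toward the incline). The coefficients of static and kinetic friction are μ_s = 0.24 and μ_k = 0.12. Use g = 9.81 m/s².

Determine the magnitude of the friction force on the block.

f ≈ 66.3 N (up the incline)

Resolve perpendicular to the incline: N = m g cos θ + P sin θ = 52×9.81×cos 42.5° + 261×sin 42.5° = 552.4 N.
Along the incline, the net driving force (taking up-slope positive) is P cos θ − m g sin θ = 192.4 − 344.6 = -152.2 N, so equilibrium requires friction f = 152.2 N (up-slope).
The limit of static friction is μ_s N = 132.6 N.
|f_req| = 152.2 > 132.6 N → the block slides down the incline; f = μ_k N = 0.12 × 552.4 = 66.3 N.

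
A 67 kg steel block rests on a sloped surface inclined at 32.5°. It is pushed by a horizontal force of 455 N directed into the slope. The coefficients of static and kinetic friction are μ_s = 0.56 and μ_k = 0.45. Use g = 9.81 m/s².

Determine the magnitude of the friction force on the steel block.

f ≈ 30.6 N (down the incline)

Resolve perpendicular to the incline: N = m g cos θ + P sin θ = 67×9.81×cos 32.5° + 455×sin 32.5° = 798.8 N.
Along the incline, the net driving force (taking up-slope positive) is P cos θ − m g sin θ = 383.7 − 353.2 = 30.59 N, so equilibrium requires friction f = -30.59 N (down-slope).
Maximum static friction: μ_s N = 0.56 × 798.8 = 447.3 N.
|f_req| = 30.59 ≤ 447.3 N → the steel block is in equilibrium; friction equals the required value.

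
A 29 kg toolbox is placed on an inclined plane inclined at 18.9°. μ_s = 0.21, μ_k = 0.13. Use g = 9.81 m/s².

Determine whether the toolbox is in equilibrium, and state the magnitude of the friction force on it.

f ≈ 35 N

N = m g cos θ = 269 N.
Down-slope weight component: m g sin θ = 92.2 N.
μ_s N = 56.5 N.
92.2 > 56.5 N, so it slides; kinetic friction f = μ_k N = 0.13×269 = 35 N.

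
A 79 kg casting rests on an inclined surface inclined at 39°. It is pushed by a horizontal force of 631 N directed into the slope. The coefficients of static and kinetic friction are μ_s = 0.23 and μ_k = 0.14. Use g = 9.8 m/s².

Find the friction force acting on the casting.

The horizontal push has a component P sin θ into the surface, so N = m g cos θ + P sin θ = 601.7 + 397.1 = 998.8 N.
Along the incline, the net driving force (taking up-slope positive) is P cos θ − m g sin θ = 490.4 − 487.2 = 3.159 N, so equilibrium requires friction f = -3.159 N (down-slope).
Maximum static friction: μ_s N = 0.23 × 998.8 = 229.7 N.
|f_req| = 3.159 ≤ 229.7 N → the casting is in equilibrium; friction equals the required value.

f ≈ 3.16 N (down the incline)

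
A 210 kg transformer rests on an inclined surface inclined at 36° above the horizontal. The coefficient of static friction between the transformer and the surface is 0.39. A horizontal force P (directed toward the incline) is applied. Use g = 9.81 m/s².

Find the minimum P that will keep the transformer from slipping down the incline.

The transformer tends to slide down (tan θ > μ_s), so at the point of impending slip friction acts up-slope at its limit: f = μ_s N.
Perpendicular to the incline: N = m g cos θ + P sin θ.
Along the incline: P cos θ + μ_s N = m g sin θ, i.e. P cos θ + μ_s (m g cos θ + P sin θ) = m g sin θ.
Solving, P (cos θ + μ_s sin θ) = m g (sin θ − μ_s cos θ), so P = 2060×0.2723/1.038 = 540 N.

P_min ≈ 540 N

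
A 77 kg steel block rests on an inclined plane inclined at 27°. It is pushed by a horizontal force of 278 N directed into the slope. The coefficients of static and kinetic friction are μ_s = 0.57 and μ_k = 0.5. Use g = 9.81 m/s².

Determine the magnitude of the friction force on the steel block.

Resolve perpendicular to the incline: N = m g cos θ + P sin θ = 77×9.81×cos 27° + 278×sin 27° = 799.2 N.
Parallel to the incline: P cos θ − m g sin θ = 247.7 − 342.9 = -95.23 N; the friction needed to balance this is 95.23 N acting up the slope.
Maximum static friction: μ_s N = 0.57 × 799.2 = 455.6 N.
|f_req| = 95.23 ≤ 455.6 N → the steel block is in equilibrium; friction equals the required value.

f ≈ 95.2 N (up the incline)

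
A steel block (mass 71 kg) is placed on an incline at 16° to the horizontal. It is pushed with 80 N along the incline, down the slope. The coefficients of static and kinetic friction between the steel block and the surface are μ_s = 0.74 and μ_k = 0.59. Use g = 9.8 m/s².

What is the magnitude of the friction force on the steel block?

Normal force: N = m g cos θ = 71 × 9.8 × cos 16° = 668.8 N.
For equilibrium along the incline the friction force must supply f = m g sin θ + P = 191.8 + 80 = 271.8 N (positive meaning up-slope).
The static-friction ceiling is μ_s N = 0.74 × 668.8 = 494.9 N.
Since |271.8| ≤ 494.9 N, the steel block remains in static equilibrium and friction takes exactly the required value.

f ≈ 272 N (up the incline)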